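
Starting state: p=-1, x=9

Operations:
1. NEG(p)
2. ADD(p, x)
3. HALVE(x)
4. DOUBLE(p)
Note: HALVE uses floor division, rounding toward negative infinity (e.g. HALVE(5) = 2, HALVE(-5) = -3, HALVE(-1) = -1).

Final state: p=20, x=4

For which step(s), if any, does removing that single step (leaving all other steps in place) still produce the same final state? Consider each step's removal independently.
None - removing any single step changes the final result

Testing removal of each single step:
Without step 1: final = p=16, x=4 (different)
Without step 2: final = p=2, x=4 (different)
Without step 3: final = p=20, x=9 (different)
Without step 4: final = p=10, x=4 (different)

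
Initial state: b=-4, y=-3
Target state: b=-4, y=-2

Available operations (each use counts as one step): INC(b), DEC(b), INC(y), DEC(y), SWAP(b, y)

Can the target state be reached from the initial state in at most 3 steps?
Yes

Path (1 step): INC(y)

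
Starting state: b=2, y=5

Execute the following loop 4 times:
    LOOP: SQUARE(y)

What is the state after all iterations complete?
b=2, y=152587890625

Iteration trace:
Start: b=2, y=5
After iteration 1: b=2, y=25
After iteration 2: b=2, y=625
After iteration 3: b=2, y=390625
After iteration 4: b=2, y=152587890625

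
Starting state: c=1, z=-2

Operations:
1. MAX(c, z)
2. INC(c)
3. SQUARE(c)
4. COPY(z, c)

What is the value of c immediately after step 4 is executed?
c = 4

Tracing c through execution:
Initial: c = 1
After step 1 (MAX(c, z)): c = 1
After step 2 (INC(c)): c = 2
After step 3 (SQUARE(c)): c = 4
After step 4 (COPY(z, c)): c = 4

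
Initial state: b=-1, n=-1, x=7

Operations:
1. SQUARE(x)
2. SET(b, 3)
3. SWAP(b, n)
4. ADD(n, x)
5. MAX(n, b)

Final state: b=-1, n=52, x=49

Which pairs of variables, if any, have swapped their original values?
None

Comparing initial and final values:
x: 7 → 49
b: -1 → -1
n: -1 → 52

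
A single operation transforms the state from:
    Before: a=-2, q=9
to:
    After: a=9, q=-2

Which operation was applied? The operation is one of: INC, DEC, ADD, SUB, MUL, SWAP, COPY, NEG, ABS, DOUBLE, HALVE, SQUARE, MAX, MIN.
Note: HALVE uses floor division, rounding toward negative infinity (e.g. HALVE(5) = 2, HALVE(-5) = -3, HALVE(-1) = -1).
SWAP(q, a)

Analyzing the change:
Before: a=-2, q=9
After: a=9, q=-2
Variable q changed from 9 to -2
Variable a changed from -2 to 9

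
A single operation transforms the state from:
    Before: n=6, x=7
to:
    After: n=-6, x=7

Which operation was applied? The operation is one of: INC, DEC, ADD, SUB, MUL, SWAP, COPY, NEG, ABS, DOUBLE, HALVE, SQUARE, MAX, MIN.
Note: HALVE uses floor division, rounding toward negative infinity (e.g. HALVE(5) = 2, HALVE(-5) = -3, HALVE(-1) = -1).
NEG(n)

Analyzing the change:
Before: n=6, x=7
After: n=-6, x=7
Variable n changed from 6 to -6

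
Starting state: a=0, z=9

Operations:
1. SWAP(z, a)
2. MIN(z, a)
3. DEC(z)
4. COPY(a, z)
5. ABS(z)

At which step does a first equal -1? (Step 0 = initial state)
Step 4

Tracing a:
Initial: a = 0
After step 1: a = 9
After step 2: a = 9
After step 3: a = 9
After step 4: a = -1 ← first occurrence
After step 5: a = -1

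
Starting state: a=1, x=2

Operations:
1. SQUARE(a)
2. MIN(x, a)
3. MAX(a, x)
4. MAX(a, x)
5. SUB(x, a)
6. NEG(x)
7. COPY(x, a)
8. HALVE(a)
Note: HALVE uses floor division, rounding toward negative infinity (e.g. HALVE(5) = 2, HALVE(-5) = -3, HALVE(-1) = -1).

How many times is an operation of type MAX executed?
2

Counting MAX operations:
Step 3: MAX(a, x) ← MAX
Step 4: MAX(a, x) ← MAX
Total: 2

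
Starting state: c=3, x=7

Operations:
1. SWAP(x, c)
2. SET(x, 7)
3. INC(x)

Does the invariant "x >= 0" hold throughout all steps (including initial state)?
Yes

The invariant holds at every step.

State at each step:
Initial: c=3, x=7
After step 1: c=7, x=3
After step 2: c=7, x=7
After step 3: c=7, x=8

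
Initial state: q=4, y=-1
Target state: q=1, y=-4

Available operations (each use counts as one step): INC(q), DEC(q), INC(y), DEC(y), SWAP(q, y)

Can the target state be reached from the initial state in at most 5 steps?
No

The target state cannot be reached within 5 steps.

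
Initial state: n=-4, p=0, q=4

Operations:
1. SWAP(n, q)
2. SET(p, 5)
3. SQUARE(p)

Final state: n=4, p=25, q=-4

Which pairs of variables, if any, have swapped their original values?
(q, n)

Comparing initial and final values:
q: 4 → -4
p: 0 → 25
n: -4 → 4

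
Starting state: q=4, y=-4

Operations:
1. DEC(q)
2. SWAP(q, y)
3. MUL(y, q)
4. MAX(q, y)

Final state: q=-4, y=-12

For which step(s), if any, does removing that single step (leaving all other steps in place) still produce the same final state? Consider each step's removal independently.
Step(s) 4

Testing removal of each single step:
Without step 1: final = q=-4, y=-16 (different)
Without step 2: final = q=3, y=-12 (different)
Without step 3: final = q=3, y=3 (different)
Without step 4: final = q=-4, y=-12 (same)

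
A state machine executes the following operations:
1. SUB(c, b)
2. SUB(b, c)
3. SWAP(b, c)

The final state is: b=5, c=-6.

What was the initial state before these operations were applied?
b=-1, c=4

Working backwards:
Final state: b=5, c=-6
Before step 3 (SWAP(b, c)): b=-6, c=5
Before step 2 (SUB(b, c)): b=-1, c=5
Before step 1 (SUB(c, b)): b=-1, c=4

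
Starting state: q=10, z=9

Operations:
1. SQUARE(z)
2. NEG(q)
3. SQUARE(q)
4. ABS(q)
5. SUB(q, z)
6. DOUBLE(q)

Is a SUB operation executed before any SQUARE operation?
No

First SUB: step 5
First SQUARE: step 1
Since 5 > 1, SQUARE comes first.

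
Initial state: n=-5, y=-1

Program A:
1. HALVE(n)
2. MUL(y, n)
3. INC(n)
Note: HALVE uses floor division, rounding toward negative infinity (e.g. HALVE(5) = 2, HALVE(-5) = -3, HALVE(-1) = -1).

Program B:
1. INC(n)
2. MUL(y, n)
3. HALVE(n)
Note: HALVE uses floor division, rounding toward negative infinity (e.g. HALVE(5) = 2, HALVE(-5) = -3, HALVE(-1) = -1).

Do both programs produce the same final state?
No

Program A final state: n=-2, y=3
Program B final state: n=-2, y=4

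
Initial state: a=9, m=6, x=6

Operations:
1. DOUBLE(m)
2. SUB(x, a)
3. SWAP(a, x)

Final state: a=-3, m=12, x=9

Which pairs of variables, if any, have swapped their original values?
None

Comparing initial and final values:
x: 6 → 9
a: 9 → -3
m: 6 → 12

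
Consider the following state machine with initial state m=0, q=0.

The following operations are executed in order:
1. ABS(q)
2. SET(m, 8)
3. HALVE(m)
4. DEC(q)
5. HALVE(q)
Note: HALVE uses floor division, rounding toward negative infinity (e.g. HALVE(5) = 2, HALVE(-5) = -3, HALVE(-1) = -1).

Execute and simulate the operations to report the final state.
{m: 4, q: -1}

Step-by-step execution:
Initial: m=0, q=0
After step 1 (ABS(q)): m=0, q=0
After step 2 (SET(m, 8)): m=8, q=0
After step 3 (HALVE(m)): m=4, q=0
After step 4 (DEC(q)): m=4, q=-1
After step 5 (HALVE(q)): m=4, q=-1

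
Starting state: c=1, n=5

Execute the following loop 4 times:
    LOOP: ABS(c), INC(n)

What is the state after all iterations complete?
c=1, n=9

Iteration trace:
Start: c=1, n=5
After iteration 1: c=1, n=6
After iteration 2: c=1, n=7
After iteration 3: c=1, n=8
After iteration 4: c=1, n=9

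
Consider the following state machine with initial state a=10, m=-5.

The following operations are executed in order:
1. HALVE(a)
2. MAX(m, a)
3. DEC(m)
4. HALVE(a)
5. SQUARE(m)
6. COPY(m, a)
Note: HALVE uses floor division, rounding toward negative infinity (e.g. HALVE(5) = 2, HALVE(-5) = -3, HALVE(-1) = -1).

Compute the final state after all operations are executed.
{a: 2, m: 2}

Step-by-step execution:
Initial: a=10, m=-5
After step 1 (HALVE(a)): a=5, m=-5
After step 2 (MAX(m, a)): a=5, m=5
After step 3 (DEC(m)): a=5, m=4
After step 4 (HALVE(a)): a=2, m=4
After step 5 (SQUARE(m)): a=2, m=16
After step 6 (COPY(m, a)): a=2, m=2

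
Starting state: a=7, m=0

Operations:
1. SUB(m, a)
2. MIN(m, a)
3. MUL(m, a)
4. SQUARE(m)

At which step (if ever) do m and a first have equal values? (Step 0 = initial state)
Never

m and a never become equal during execution.

Comparing values at each step:
Initial: m=0, a=7
After step 1: m=-7, a=7
After step 2: m=-7, a=7
After step 3: m=-49, a=7
After step 4: m=2401, a=7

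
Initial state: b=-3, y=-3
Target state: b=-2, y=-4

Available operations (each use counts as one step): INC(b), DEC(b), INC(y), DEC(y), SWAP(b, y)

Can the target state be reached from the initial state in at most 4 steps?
Yes

Path (2 steps): INC(b) → DEC(y)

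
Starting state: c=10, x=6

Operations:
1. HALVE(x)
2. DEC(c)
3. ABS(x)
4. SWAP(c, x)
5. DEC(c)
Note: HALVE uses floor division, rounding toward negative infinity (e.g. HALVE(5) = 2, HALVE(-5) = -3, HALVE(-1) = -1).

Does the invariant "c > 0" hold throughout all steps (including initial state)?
Yes

The invariant holds at every step.

State at each step:
Initial: c=10, x=6
After step 1: c=10, x=3
After step 2: c=9, x=3
After step 3: c=9, x=3
After step 4: c=3, x=9
After step 5: c=2, x=9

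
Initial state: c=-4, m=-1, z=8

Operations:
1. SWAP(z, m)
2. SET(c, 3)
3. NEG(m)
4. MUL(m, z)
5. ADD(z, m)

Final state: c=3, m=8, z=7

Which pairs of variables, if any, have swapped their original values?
None

Comparing initial and final values:
m: -1 → 8
z: 8 → 7
c: -4 → 3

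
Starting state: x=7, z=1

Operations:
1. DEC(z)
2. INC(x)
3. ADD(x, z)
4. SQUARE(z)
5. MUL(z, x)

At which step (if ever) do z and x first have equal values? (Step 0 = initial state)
Never

z and x never become equal during execution.

Comparing values at each step:
Initial: z=1, x=7
After step 1: z=0, x=7
After step 2: z=0, x=8
After step 3: z=0, x=8
After step 4: z=0, x=8
After step 5: z=0, x=8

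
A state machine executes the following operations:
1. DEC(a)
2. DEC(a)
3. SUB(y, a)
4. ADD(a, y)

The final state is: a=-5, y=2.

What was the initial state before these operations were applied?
a=-5, y=-5

Working backwards:
Final state: a=-5, y=2
Before step 4 (ADD(a, y)): a=-7, y=2
Before step 3 (SUB(y, a)): a=-7, y=-5
Before step 2 (DEC(a)): a=-6, y=-5
Before step 1 (DEC(a)): a=-5, y=-5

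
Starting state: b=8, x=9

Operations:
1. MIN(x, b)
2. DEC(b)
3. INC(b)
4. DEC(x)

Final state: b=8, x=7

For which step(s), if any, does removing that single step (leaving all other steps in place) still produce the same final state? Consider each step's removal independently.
None - removing any single step changes the final result

Testing removal of each single step:
Without step 1: final = b=8, x=8 (different)
Without step 2: final = b=9, x=7 (different)
Without step 3: final = b=7, x=7 (different)
Without step 4: final = b=8, x=8 (different)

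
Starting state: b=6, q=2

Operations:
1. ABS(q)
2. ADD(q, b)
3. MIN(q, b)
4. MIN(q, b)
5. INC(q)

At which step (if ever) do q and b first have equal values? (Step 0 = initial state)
Step 3

q and b first become equal after step 3.

Comparing values at each step:
Initial: q=2, b=6
After step 1: q=2, b=6
After step 2: q=8, b=6
After step 3: q=6, b=6 ← equal!
After step 4: q=6, b=6 ← equal!
After step 5: q=7, b=6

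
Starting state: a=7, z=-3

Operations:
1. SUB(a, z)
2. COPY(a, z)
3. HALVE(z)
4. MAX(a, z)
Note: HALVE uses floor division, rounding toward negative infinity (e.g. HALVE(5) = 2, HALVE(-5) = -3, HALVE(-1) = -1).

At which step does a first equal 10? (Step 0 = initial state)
Step 1

Tracing a:
Initial: a = 7
After step 1: a = 10 ← first occurrence
After step 2: a = -3
After step 3: a = -3
After step 4: a = -2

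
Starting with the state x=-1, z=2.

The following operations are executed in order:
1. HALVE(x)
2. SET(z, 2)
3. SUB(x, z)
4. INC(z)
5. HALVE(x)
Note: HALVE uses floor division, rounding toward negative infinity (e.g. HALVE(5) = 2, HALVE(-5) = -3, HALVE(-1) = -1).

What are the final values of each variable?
{x: -2, z: 3}

Step-by-step execution:
Initial: x=-1, z=2
After step 1 (HALVE(x)): x=-1, z=2
After step 2 (SET(z, 2)): x=-1, z=2
After step 3 (SUB(x, z)): x=-3, z=2
After step 4 (INC(z)): x=-3, z=3
After step 5 (HALVE(x)): x=-2, z=3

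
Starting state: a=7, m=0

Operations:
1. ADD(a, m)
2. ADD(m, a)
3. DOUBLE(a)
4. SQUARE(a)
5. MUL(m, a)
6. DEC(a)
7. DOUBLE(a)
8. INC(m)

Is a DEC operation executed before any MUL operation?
No

First DEC: step 6
First MUL: step 5
Since 6 > 5, MUL comes first.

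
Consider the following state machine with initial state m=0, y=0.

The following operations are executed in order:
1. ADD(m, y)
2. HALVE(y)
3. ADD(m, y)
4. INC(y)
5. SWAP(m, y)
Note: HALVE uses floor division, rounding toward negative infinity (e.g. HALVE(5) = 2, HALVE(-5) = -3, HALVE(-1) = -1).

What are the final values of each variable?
{m: 1, y: 0}

Step-by-step execution:
Initial: m=0, y=0
After step 1 (ADD(m, y)): m=0, y=0
After step 2 (HALVE(y)): m=0, y=0
After step 3 (ADD(m, y)): m=0, y=0
After step 4 (INC(y)): m=0, y=1
After step 5 (SWAP(m, y)): m=1, y=0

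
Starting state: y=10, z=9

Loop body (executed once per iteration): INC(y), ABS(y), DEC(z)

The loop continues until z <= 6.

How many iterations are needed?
3

Tracing iterations:
Initial: y=10, z=9
After iteration 1: y=11, z=8
After iteration 2: y=12, z=7
After iteration 3: y=13, z=6
z <= 6 now holds, so the loop exits after 3 iterations.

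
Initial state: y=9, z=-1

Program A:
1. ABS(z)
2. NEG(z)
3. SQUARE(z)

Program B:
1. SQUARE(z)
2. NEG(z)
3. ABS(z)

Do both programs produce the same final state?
Yes

Program A final state: y=9, z=1
Program B final state: y=9, z=1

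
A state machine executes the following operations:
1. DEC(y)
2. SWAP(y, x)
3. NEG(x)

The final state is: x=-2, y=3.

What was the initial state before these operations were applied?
x=3, y=3

Working backwards:
Final state: x=-2, y=3
Before step 3 (NEG(x)): x=2, y=3
Before step 2 (SWAP(y, x)): x=3, y=2
Before step 1 (DEC(y)): x=3, y=3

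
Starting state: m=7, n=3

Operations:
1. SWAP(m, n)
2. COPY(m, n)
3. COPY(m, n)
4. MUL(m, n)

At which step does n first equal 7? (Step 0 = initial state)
Step 1

Tracing n:
Initial: n = 3
After step 1: n = 7 ← first occurrence
After step 2: n = 7
After step 3: n = 7
After step 4: n = 7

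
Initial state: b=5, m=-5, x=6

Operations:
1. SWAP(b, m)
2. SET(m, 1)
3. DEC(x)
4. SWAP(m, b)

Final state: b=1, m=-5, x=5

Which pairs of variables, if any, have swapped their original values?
None

Comparing initial and final values:
x: 6 → 5
m: -5 → -5
b: 5 → 1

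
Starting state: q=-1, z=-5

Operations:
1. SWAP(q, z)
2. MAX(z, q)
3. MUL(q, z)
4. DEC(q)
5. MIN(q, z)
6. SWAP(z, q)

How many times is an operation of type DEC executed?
1

Counting DEC operations:
Step 4: DEC(q) ← DEC
Total: 1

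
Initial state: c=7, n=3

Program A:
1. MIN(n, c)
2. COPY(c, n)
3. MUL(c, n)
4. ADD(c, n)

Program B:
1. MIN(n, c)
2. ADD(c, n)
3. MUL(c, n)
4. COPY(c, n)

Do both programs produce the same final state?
No

Program A final state: c=12, n=3
Program B final state: c=3, n=3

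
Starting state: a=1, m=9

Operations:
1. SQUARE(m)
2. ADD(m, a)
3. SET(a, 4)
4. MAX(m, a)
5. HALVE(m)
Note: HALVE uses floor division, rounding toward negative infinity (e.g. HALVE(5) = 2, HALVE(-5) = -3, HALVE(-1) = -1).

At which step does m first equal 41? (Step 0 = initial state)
Step 5

Tracing m:
Initial: m = 9
After step 1: m = 81
After step 2: m = 82
After step 3: m = 82
After step 4: m = 82
After step 5: m = 41 ← first occurrence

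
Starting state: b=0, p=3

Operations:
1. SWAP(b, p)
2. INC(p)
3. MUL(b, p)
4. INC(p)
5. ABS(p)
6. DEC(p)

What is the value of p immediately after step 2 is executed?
p = 1

Tracing p through execution:
Initial: p = 3
After step 1 (SWAP(b, p)): p = 0
After step 2 (INC(p)): p = 1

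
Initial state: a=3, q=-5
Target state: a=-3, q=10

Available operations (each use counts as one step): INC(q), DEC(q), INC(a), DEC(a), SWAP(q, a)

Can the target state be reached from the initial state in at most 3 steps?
No

The target state cannot be reached within 3 steps.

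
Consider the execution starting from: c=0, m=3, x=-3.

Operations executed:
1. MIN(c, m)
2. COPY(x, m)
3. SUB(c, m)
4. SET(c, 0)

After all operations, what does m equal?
m = 3

Tracing execution:
Step 1: MIN(c, m) → m = 3
Step 2: COPY(x, m) → m = 3
Step 3: SUB(c, m) → m = 3
Step 4: SET(c, 0) → m = 3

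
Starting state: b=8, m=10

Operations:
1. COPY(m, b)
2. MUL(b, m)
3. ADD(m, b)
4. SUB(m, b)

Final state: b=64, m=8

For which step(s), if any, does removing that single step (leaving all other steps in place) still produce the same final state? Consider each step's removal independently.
None - removing any single step changes the final result

Testing removal of each single step:
Without step 1: final = b=80, m=10 (different)
Without step 2: final = b=8, m=8 (different)
Without step 3: final = b=64, m=-56 (different)
Without step 4: final = b=64, m=72 (different)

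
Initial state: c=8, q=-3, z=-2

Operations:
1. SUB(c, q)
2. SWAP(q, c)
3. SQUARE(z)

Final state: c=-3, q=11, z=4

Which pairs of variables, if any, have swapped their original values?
None

Comparing initial and final values:
q: -3 → 11
c: 8 → -3
z: -2 → 4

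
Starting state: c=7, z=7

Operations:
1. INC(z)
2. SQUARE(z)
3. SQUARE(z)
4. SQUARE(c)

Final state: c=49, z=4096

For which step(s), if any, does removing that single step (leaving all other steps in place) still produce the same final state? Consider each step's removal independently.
None - removing any single step changes the final result

Testing removal of each single step:
Without step 1: final = c=49, z=2401 (different)
Without step 2: final = c=49, z=64 (different)
Without step 3: final = c=49, z=64 (different)
Without step 4: final = c=7, z=4096 (different)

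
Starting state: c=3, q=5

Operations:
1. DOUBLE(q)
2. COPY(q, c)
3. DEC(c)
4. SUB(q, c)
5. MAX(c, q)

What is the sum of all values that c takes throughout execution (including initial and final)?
15

Values of c at each step:
Initial: c = 3
After step 1: c = 3
After step 2: c = 3
After step 3: c = 2
After step 4: c = 2
After step 5: c = 2
Sum = 3 + 3 + 3 + 2 + 2 + 2 = 15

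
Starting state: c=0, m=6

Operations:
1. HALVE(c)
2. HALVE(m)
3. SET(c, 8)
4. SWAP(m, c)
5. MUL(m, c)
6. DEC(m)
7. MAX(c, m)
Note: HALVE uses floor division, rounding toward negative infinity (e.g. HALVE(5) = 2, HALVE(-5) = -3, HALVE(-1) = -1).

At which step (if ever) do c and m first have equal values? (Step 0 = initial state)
Step 7

c and m first become equal after step 7.

Comparing values at each step:
Initial: c=0, m=6
After step 1: c=0, m=6
After step 2: c=0, m=3
After step 3: c=8, m=3
After step 4: c=3, m=8
After step 5: c=3, m=24
After step 6: c=3, m=23
After step 7: c=23, m=23 ← equal!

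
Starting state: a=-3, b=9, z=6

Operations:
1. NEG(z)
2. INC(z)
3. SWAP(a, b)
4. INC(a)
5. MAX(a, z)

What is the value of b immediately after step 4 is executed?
b = -3

Tracing b through execution:
Initial: b = 9
After step 1 (NEG(z)): b = 9
After step 2 (INC(z)): b = 9
After step 3 (SWAP(a, b)): b = -3
After step 4 (INC(a)): b = -3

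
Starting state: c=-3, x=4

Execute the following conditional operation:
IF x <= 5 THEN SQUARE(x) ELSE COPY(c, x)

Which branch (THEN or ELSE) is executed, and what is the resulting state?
Branch: THEN, Final state: c=-3, x=16

Evaluating condition: x <= 5
x = 4
Condition is True, so THEN branch executes
After SQUARE(x): c=-3, x=16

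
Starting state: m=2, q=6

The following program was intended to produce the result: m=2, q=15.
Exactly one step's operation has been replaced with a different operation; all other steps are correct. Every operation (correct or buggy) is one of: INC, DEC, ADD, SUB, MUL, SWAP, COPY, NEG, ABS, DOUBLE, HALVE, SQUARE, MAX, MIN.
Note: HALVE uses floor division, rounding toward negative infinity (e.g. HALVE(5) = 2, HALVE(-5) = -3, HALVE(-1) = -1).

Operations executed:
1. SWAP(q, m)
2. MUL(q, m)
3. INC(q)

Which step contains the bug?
Step 1

Trace with buggy code:
Initial: m=2, q=6
After step 1: m=6, q=2
After step 2: m=6, q=12
After step 3: m=6, q=13
Actual final m=6, q=13 ≠ expected m=2, q=15.
Step 1 is the only position where a single-operation replacement can produce the expected result.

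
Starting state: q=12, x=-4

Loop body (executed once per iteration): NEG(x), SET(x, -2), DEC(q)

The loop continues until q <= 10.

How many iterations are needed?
2

Tracing iterations:
Initial: q=12, x=-4
After iteration 1: q=11, x=-2
After iteration 2: q=10, x=-2
q <= 10 now holds, so the loop exits after 2 iterations.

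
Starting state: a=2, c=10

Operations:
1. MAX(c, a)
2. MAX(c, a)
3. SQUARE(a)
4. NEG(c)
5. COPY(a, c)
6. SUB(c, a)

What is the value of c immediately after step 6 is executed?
c = 0

Tracing c through execution:
Initial: c = 10
After step 1 (MAX(c, a)): c = 10
After step 2 (MAX(c, a)): c = 10
After step 3 (SQUARE(a)): c = 10
After step 4 (NEG(c)): c = -10
After step 5 (COPY(a, c)): c = -10
After step 6 (SUB(c, a)): c = 0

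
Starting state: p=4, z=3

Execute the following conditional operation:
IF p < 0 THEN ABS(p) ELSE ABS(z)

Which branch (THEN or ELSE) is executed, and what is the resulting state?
Branch: ELSE, Final state: p=4, z=3

Evaluating condition: p < 0
p = 4
Condition is False, so ELSE branch executes
After ABS(z): p=4, z=3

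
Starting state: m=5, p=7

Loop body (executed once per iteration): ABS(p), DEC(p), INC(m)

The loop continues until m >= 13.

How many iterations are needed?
8

Tracing iterations:
Initial: m=5, p=7
After iteration 1: m=6, p=6
After iteration 2: m=7, p=5
After iteration 3: m=8, p=4
After iteration 4: m=9, p=3
After iteration 5: m=10, p=2
After iteration 6: m=11, p=1
After iteration 7: m=12, p=0
After iteration 8: m=13, p=-1
m >= 13 now holds, so the loop exits after 8 iterations.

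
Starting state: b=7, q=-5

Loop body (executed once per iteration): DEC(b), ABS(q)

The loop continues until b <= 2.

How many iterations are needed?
5

Tracing iterations:
Initial: b=7, q=-5
After iteration 1: b=6, q=5
After iteration 2: b=5, q=5
After iteration 3: b=4, q=5
After iteration 4: b=3, q=5
After iteration 5: b=2, q=5
b <= 2 now holds, so the loop exits after 5 iterations.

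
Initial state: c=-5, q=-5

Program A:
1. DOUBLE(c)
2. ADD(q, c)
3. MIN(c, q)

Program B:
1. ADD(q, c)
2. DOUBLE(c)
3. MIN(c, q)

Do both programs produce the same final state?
No

Program A final state: c=-15, q=-15
Program B final state: c=-10, q=-10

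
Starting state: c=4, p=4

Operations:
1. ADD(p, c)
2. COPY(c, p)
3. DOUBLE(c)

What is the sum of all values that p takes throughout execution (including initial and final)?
28

Values of p at each step:
Initial: p = 4
After step 1: p = 8
After step 2: p = 8
After step 3: p = 8
Sum = 4 + 8 + 8 + 8 = 28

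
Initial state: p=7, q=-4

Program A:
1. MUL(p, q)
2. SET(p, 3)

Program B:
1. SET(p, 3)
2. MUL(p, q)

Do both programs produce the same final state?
No

Program A final state: p=3, q=-4
Program B final state: p=-12, q=-4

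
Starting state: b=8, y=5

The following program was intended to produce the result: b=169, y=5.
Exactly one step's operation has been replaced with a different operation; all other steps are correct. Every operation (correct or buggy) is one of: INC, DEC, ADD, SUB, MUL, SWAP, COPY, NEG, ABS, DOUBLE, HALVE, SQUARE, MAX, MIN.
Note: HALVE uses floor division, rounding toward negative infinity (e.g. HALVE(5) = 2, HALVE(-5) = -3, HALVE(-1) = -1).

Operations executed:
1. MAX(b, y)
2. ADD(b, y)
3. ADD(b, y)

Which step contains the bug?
Step 3

Trace with buggy code:
Initial: b=8, y=5
After step 1: b=8, y=5
After step 2: b=13, y=5
After step 3: b=18, y=5
Actual final b=18, y=5 ≠ expected b=169, y=5.
Step 3 is the only position where a single-operation replacement can produce the expected result.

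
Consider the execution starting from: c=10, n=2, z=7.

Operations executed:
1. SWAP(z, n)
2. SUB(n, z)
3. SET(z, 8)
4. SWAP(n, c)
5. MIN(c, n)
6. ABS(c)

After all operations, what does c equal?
c = 5

Tracing execution:
Step 1: SWAP(z, n) → c = 10
Step 2: SUB(n, z) → c = 10
Step 3: SET(z, 8) → c = 10
Step 4: SWAP(n, c) → c = 5
Step 5: MIN(c, n) → c = 5
Step 6: ABS(c) → c = 5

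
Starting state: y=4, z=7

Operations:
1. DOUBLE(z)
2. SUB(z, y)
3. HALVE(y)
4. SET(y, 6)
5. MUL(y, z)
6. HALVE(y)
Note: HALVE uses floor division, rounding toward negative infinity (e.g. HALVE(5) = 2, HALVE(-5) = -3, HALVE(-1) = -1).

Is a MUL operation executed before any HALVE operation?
No

First MUL: step 5
First HALVE: step 3
Since 5 > 3, HALVE comes first.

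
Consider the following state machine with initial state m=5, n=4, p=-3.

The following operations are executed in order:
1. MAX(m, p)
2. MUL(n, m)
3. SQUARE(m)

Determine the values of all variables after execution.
{m: 25, n: 20, p: -3}

Step-by-step execution:
Initial: m=5, n=4, p=-3
After step 1 (MAX(m, p)): m=5, n=4, p=-3
After step 2 (MUL(n, m)): m=5, n=20, p=-3
After step 3 (SQUARE(m)): m=25, n=20, p=-3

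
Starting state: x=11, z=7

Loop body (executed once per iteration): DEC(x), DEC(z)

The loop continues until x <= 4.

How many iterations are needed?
7

Tracing iterations:
Initial: x=11, z=7
After iteration 1: x=10, z=6
After iteration 2: x=9, z=5
After iteration 3: x=8, z=4
After iteration 4: x=7, z=3
After iteration 5: x=6, z=2
After iteration 6: x=5, z=1
After iteration 7: x=4, z=0
x <= 4 now holds, so the loop exits after 7 iterations.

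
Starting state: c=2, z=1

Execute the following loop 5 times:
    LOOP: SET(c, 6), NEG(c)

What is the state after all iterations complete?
c=-6, z=1

Iteration trace:
Start: c=2, z=1
After iteration 1: c=-6, z=1
After iteration 2: c=-6, z=1
After iteration 3: c=-6, z=1
After iteration 4: c=-6, z=1
After iteration 5: c=-6, z=1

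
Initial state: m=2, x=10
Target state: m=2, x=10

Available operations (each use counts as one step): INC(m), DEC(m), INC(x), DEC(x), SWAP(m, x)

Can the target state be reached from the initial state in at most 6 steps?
Yes

Path (0 steps): 0 steps (already at target)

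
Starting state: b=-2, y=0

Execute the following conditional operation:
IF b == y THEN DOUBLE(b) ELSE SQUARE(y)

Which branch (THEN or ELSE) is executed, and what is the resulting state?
Branch: ELSE, Final state: b=-2, y=0

Evaluating condition: b == y
b = -2, y = 0
Condition is False, so ELSE branch executes
After SQUARE(y): b=-2, y=0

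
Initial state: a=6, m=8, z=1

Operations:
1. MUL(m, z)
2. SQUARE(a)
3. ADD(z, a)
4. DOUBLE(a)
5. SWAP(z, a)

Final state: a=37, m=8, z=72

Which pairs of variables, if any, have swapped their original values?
None

Comparing initial and final values:
m: 8 → 8
z: 1 → 72
a: 6 → 37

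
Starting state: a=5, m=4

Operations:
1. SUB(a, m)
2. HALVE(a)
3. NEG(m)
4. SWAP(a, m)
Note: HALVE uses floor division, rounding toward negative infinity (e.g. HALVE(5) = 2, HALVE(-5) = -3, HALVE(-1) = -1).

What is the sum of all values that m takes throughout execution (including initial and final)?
8

Values of m at each step:
Initial: m = 4
After step 1: m = 4
After step 2: m = 4
After step 3: m = -4
After step 4: m = 0
Sum = 4 + 4 + 4 + -4 + 0 = 8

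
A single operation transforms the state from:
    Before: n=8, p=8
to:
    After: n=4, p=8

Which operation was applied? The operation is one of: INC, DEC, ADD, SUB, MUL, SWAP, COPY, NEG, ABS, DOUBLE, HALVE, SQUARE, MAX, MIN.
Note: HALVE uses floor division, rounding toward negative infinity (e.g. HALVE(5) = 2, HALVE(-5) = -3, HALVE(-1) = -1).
HALVE(n)

Analyzing the change:
Before: n=8, p=8
After: n=4, p=8
Variable n changed from 8 to 4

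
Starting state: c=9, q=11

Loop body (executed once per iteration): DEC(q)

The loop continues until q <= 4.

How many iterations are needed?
7

Tracing iterations:
Initial: c=9, q=11
After iteration 1: c=9, q=10
After iteration 2: c=9, q=9
After iteration 3: c=9, q=8
After iteration 4: c=9, q=7
After iteration 5: c=9, q=6
After iteration 6: c=9, q=5
After iteration 7: c=9, q=4
q <= 4 now holds, so the loop exits after 7 iterations.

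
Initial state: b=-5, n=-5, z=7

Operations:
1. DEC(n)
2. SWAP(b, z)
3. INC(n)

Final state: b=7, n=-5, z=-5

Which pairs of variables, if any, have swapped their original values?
(b, z)

Comparing initial and final values:
n: -5 → -5
b: -5 → 7
z: 7 → -5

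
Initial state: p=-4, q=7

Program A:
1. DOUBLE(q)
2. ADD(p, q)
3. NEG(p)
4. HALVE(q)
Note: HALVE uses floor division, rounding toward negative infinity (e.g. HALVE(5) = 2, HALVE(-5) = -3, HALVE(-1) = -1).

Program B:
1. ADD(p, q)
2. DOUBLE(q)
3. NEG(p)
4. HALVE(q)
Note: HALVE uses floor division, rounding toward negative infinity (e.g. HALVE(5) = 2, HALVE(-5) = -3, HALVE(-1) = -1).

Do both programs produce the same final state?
No

Program A final state: p=-10, q=7
Program B final state: p=-3, q=7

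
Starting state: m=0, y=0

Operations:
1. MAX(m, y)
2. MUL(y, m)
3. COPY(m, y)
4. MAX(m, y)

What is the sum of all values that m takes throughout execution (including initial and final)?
0

Values of m at each step:
Initial: m = 0
After step 1: m = 0
After step 2: m = 0
After step 3: m = 0
After step 4: m = 0
Sum = 0 + 0 + 0 + 0 + 0 = 0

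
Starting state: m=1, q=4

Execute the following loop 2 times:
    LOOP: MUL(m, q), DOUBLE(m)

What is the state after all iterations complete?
m=64, q=4

Iteration trace:
Start: m=1, q=4
After iteration 1: m=8, q=4
After iteration 2: m=64, q=4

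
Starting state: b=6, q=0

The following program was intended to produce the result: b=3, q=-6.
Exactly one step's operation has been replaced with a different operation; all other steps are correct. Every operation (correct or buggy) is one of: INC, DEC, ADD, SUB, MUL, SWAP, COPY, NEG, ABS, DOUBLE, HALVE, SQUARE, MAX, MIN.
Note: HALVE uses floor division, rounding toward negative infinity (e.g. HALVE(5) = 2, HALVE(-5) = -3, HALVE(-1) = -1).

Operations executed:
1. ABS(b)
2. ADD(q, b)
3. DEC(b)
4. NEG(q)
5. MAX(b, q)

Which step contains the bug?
Step 3

Trace with buggy code:
Initial: b=6, q=0
After step 1: b=6, q=0
After step 2: b=6, q=6
After step 3: b=5, q=6
After step 4: b=5, q=-6
After step 5: b=5, q=-6
Actual final b=5, q=-6 ≠ expected b=3, q=-6.
Step 3 is the only position where a single-operation replacement can produce the expected result.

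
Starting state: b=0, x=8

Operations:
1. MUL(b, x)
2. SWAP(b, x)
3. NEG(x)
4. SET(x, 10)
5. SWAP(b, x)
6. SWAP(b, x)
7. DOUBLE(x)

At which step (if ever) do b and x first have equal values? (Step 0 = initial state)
Never

b and x never become equal during execution.

Comparing values at each step:
Initial: b=0, x=8
After step 1: b=0, x=8
After step 2: b=8, x=0
After step 3: b=8, x=0
After step 4: b=8, x=10
After step 5: b=10, x=8
After step 6: b=8, x=10
After step 7: b=8, x=20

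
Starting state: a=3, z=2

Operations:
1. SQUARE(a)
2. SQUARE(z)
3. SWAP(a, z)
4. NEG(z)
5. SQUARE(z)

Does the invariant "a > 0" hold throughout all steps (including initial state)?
Yes

The invariant holds at every step.

State at each step:
Initial: a=3, z=2
After step 1: a=9, z=2
After step 2: a=9, z=4
After step 3: a=4, z=9
After step 4: a=4, z=-9
After step 5: a=4, z=81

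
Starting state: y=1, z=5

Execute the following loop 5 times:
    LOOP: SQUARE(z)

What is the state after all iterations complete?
y=1, z=23283064365386962890625

Iteration trace:
Start: y=1, z=5
After iteration 1: y=1, z=25
After iteration 2: y=1, z=625
After iteration 3: y=1, z=390625
After iteration 4: y=1, z=152587890625
After iteration 5: y=1, z=23283064365386962890625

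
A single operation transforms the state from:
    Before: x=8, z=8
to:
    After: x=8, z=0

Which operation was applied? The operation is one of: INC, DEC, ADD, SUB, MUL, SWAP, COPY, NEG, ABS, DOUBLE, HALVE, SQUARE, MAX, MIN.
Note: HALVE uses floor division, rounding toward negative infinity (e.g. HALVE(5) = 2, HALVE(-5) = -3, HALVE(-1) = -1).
SUB(z, x)

Analyzing the change:
Before: x=8, z=8
After: x=8, z=0
Variable z changed from 8 to 0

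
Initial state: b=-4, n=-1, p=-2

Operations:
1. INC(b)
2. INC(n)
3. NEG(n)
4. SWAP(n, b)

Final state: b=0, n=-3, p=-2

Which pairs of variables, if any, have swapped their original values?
None

Comparing initial and final values:
n: -1 → -3
p: -2 → -2
b: -4 → 0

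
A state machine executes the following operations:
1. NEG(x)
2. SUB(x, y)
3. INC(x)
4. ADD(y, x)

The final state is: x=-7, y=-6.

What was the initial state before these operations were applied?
x=7, y=1

Working backwards:
Final state: x=-7, y=-6
Before step 4 (ADD(y, x)): x=-7, y=1
Before step 3 (INC(x)): x=-8, y=1
Before step 2 (SUB(x, y)): x=-7, y=1
Before step 1 (NEG(x)): x=7, y=1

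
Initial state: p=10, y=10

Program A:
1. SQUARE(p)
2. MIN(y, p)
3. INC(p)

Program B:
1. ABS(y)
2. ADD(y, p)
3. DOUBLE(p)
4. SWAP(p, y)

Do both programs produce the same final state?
No

Program A final state: p=101, y=10
Program B final state: p=20, y=20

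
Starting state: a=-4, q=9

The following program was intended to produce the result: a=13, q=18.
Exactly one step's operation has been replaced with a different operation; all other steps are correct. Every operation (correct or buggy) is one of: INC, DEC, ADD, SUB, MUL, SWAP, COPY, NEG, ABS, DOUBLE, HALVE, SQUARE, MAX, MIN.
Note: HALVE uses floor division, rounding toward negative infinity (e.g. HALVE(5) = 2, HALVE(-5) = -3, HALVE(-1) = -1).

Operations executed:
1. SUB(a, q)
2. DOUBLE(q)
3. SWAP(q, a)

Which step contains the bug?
Step 3

Trace with buggy code:
Initial: a=-4, q=9
After step 1: a=-13, q=9
After step 2: a=-13, q=18
After step 3: a=18, q=-13
Actual final a=18, q=-13 ≠ expected a=13, q=18.
Step 3 is the only position where a single-operation replacement can produce the expected result.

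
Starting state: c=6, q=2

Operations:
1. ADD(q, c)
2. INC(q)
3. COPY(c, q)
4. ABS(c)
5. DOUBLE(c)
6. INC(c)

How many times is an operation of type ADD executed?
1

Counting ADD operations:
Step 1: ADD(q, c) ← ADD
Total: 1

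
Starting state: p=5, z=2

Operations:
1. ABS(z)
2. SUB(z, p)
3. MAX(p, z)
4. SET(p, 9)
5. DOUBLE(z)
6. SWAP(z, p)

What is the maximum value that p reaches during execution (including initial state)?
9

Values of p at each step:
Initial: p = 5
After step 1: p = 5
After step 2: p = 5
After step 3: p = 5
After step 4: p = 9 ← maximum
After step 5: p = 9
After step 6: p = -6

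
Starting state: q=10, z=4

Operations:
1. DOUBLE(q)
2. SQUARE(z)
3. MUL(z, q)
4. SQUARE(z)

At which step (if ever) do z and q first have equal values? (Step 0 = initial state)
Never

z and q never become equal during execution.

Comparing values at each step:
Initial: z=4, q=10
After step 1: z=4, q=20
After step 2: z=16, q=20
After step 3: z=320, q=20
After step 4: z=102400, q=20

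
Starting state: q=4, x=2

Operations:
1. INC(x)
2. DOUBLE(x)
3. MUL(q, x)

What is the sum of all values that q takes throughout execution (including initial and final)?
36

Values of q at each step:
Initial: q = 4
After step 1: q = 4
After step 2: q = 4
After step 3: q = 24
Sum = 4 + 4 + 4 + 24 = 36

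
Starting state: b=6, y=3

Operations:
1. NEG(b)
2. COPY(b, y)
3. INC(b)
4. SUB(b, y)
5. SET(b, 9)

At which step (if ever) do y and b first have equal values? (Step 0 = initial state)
Step 2

y and b first become equal after step 2.

Comparing values at each step:
Initial: y=3, b=6
After step 1: y=3, b=-6
After step 2: y=3, b=3 ← equal!
After step 3: y=3, b=4
After step 4: y=3, b=1
After step 5: y=3, b=9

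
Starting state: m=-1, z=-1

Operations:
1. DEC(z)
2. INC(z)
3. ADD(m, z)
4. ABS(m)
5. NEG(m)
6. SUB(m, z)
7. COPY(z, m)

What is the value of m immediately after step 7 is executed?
m = -1

Tracing m through execution:
Initial: m = -1
After step 1 (DEC(z)): m = -1
After step 2 (INC(z)): m = -1
After step 3 (ADD(m, z)): m = -2
After step 4 (ABS(m)): m = 2
After step 5 (NEG(m)): m = -2
After step 6 (SUB(m, z)): m = -1
After step 7 (COPY(z, m)): m = -1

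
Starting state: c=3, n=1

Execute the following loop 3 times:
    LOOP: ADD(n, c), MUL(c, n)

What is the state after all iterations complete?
c=39936, n=208

Iteration trace:
Start: c=3, n=1
After iteration 1: c=12, n=4
After iteration 2: c=192, n=16
After iteration 3: c=39936, n=208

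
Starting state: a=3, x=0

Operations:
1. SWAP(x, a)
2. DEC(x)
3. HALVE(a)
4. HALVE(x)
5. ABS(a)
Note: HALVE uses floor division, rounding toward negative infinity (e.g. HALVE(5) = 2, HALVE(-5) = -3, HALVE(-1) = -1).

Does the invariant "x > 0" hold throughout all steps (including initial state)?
No, violated at the initial state

The invariant is violated at the initial state (step 0).

State at each step:
Initial: a=3, x=0
After step 1: a=0, x=3
After step 2: a=0, x=2
After step 3: a=0, x=2
After step 4: a=0, x=1
After step 5: a=0, x=1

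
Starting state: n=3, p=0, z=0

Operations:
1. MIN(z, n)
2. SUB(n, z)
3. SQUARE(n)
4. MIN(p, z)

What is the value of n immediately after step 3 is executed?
n = 9

Tracing n through execution:
Initial: n = 3
After step 1 (MIN(z, n)): n = 3
After step 2 (SUB(n, z)): n = 3
After step 3 (SQUARE(n)): n = 9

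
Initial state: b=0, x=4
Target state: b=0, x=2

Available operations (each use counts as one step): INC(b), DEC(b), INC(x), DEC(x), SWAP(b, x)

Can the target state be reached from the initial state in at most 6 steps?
Yes

Path (2 steps): DEC(x) → DEC(x)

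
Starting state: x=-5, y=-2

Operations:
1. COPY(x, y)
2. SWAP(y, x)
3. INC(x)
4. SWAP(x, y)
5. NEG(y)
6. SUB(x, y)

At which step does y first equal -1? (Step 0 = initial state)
Step 4

Tracing y:
Initial: y = -2
After step 1: y = -2
After step 2: y = -2
After step 3: y = -2
After step 4: y = -1 ← first occurrence
After step 5: y = 1
After step 6: y = 1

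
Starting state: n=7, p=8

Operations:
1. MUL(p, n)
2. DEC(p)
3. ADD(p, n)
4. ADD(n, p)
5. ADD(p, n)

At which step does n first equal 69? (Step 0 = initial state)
Step 4

Tracing n:
Initial: n = 7
After step 1: n = 7
After step 2: n = 7
After step 3: n = 7
After step 4: n = 69 ← first occurrence
After step 5: n = 69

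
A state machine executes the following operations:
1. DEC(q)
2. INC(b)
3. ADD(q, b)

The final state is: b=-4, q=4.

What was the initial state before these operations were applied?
b=-5, q=9

Working backwards:
Final state: b=-4, q=4
Before step 3 (ADD(q, b)): b=-4, q=8
Before step 2 (INC(b)): b=-5, q=8
Before step 1 (DEC(q)): b=-5, q=9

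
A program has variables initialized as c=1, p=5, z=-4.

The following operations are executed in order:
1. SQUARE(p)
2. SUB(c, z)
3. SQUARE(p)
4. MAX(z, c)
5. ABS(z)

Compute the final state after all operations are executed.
{c: 5, p: 625, z: 5}

Step-by-step execution:
Initial: c=1, p=5, z=-4
After step 1 (SQUARE(p)): c=1, p=25, z=-4
After step 2 (SUB(c, z)): c=5, p=25, z=-4
After step 3 (SQUARE(p)): c=5, p=625, z=-4
After step 4 (MAX(z, c)): c=5, p=625, z=5
After step 5 (ABS(z)): c=5, p=625, z=5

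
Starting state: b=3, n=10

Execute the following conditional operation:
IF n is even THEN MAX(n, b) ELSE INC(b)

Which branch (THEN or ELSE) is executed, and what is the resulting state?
Branch: THEN, Final state: b=3, n=10

Evaluating condition: n is even
Condition is True, so THEN branch executes
After MAX(n, b): b=3, n=10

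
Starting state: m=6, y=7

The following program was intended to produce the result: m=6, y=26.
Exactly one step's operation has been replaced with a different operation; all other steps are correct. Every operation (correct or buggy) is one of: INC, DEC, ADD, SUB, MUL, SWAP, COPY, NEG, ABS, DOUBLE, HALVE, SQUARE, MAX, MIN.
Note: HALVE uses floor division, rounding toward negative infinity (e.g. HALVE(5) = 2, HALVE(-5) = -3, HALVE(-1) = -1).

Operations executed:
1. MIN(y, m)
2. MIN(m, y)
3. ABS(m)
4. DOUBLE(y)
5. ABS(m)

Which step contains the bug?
Step 1

Trace with buggy code:
Initial: m=6, y=7
After step 1: m=6, y=6
After step 2: m=6, y=6
After step 3: m=6, y=6
After step 4: m=6, y=12
After step 5: m=6, y=12
Actual final m=6, y=12 ≠ expected m=6, y=26.
Step 1 is the only position where a single-operation replacement can produce the expected result.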